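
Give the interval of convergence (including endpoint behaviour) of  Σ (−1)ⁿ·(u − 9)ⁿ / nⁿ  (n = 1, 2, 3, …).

(−∞, ∞)

Applying the root test, |a_n|^(1/n) = 1/n → 0.
Since the n-th root of |a_n| tends to 0, the series converges for all real u; R = ∞.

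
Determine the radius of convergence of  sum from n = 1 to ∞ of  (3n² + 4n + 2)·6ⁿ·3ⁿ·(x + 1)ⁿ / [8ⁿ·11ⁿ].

Ratio test: |a_{n+1}/a_n| = [(3(n+1)² + 4(n+1) + 2)/(3n² + 4n + 2)] · 6·3/(8·11) → 9/44 as n → ∞.
The series converges when 9/44 · |x + 1| < 1, giving R = 44/9.

R = 44/9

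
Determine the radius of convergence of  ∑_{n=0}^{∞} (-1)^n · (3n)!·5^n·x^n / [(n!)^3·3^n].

R = 1/45

Apply the ratio test: |a_{n+1}| / |a_n| = (3n+1)·(3n+2)·(3n+3)/(n+1)³ · 5/3, which tends to 45 as n → ∞.
Hence the series converges for |x| < 1/(45) = 1/45, so the radius of convergence is 1/45.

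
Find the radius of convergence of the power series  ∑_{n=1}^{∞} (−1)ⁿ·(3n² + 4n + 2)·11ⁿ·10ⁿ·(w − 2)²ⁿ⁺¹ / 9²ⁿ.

R = 9√110/110

By the ratio test, |a_{n+1}/a_n| = [(3(n+1)² + 4(n+1) + 2)/(3n² + 4n + 2)] · 11·10/81 → 110/81.
Successive powers of (w − 2) differ by 2, so the series converges when |w − 2|² · 110/81 < 1, i.e. |w − 2| < √(81/110). So R = 9√110/110.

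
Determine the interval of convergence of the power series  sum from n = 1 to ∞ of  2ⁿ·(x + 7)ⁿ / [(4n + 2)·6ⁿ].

[-10, -4)

The ratio of consecutive coefficients is [(4n + 2)/(4(n+1) + 2)] · 2/6 → 1/3.
The series converges when 1/3 · |x + 7| < 1, giving R = 3.
Check x = -4: the terms behave like c/n; limit comparison with the harmonic series gives divergence.
When x = -10, the terms alternate in sign and decrease monotonically to 0 in absolute value (size ~ c/n), so the alternating series test gives convergence.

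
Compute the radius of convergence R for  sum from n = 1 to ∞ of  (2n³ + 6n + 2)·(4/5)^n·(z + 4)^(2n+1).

R = √5/2

By the ratio test, |a_{n+1}/a_n| = [(2(n+1)³ + 6(n+1) + 2)/(2n³ + 6n + 2)] · 4/5 → 4/5.
Successive powers of (z + 4) differ by 2, so the series converges when |z + 4|² · 4/5 < 1, i.e. |z + 4| < √(5/4). So R = √5/2.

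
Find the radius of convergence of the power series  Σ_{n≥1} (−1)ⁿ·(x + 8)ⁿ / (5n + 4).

R = 1

By the ratio test, |a_{n+1}/a_n| = (5n + 4)/(5(n+1) + 4) → 1.
Convergence for |x + 8| < 1, so R = 1.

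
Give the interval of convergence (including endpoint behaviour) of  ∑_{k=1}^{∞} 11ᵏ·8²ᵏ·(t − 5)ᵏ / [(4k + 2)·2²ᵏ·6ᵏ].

The ratio of consecutive coefficients is [(4k + 2)/(4(k+1) + 2)] · 11·64/(4·6) → 88/3.
The series converges when 88/3 · |t − 5| < 1, giving R = 3/88.
Check t = 443/88: comparison with the harmonic series Σ 1/k shows the series diverges.
Endpoint t = 437/88: an alternating series whose terms decrease to 0 in absolute value, so it converges by the Leibniz criterion.

[437/88, 443/88)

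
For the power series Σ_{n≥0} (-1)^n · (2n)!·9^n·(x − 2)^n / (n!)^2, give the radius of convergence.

By the ratio test, |a_{n+1}/a_n| = (2n+1)·(2n+2)/(n+1)² · 9 → 36.
Thus R = 1/(36) = 1/36.

R = 1/36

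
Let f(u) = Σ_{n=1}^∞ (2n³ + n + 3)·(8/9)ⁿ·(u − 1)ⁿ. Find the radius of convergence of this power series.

R = 9/8

Apply the ratio test: |a_{n+1}| / |a_n| = [(2(n+1)³ + (n+1) + 3)/(2n³ + n + 3)] · 8/9, which tends to 8/9 as n → ∞.
Convergence for |u − 1| · 8/9 < 1, i.e. |u − 1| < 9/8. So R = 9/8.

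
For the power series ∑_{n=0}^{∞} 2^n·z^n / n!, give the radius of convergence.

Apply the ratio test: |a_{n+1}| / |a_n| = 2 · 1/(n+1), which tends to 0 as n → ∞.
The ratio tends to 0 regardless of z, hence R = ∞.

R = ∞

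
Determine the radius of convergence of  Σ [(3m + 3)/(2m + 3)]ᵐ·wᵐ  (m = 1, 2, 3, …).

Root test: |a_m|^(1/m) = (3m + 3)/(2m + 3) → 3/2.
Thus R = 1/(3/2) = 2/3.

R = 2/3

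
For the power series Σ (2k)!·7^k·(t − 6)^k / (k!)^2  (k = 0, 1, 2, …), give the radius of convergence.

Apply the ratio test: |a_{k+1}| / |a_k| = (2k+1)·(2k+2)/(k+1)² · 7, which tends to 28 as k → ∞.
The series converges when 28 · |t − 6| < 1, giving R = 1/28.

R = 1/28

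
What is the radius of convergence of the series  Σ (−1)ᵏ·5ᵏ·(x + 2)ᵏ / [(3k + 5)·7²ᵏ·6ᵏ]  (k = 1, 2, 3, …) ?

R = 294/5

Ratio test: |a_{k+1}/a_k| = [(3k + 5)/(3(k+1) + 5)] · 5/(49·6) → 5/294 as k → ∞.
Thus R = 1/(5/294) = 294/5.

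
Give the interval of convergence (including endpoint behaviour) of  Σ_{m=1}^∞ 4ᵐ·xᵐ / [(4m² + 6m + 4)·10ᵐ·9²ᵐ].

[-405/2, 405/2]

Ratio test: |a_{m+1}/a_m| = [(4m² + 6m + 4)/(4(m+1)² + 6(m+1) + 4)] · 4/(10·81) → 2/405 as m → ∞.
The series converges when 2/405 · |x| < 1, giving R = 405/2.
Endpoint x = 405/2: absolute convergence follows by limit comparison with Σ 1/m².
Check x = -405/2: absolute convergence follows by limit comparison with Σ 1/m².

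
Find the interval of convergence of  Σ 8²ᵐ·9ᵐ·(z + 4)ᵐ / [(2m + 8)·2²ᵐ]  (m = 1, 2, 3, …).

The ratio of consecutive coefficients is [(2m + 8)/(2(m+1) + 8)] · 64·9/4 → 144.
Convergence for |z + 4| · 144 < 1, i.e. |z + 4| < 1/144. So R = 1/144.
When z = -575/144, the terms behave like c/m; limit comparison with the harmonic series gives divergence.
When z = -577/144, the terms alternate in sign and decrease monotonically to 0 in absolute value (size ~ c/m), so the alternating series test gives convergence.

[-577/144, -575/144)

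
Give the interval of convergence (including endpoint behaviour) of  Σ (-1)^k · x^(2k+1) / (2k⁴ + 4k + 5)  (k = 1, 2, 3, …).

By the ratio test, |a_{k+1}/a_k| = (2k⁴ + 4k + 5)/(2(k+1)⁴ + 4(k+1) + 5) → 1.
Successive powers of x differ by 2, so the series converges when |x|² · 1 < 1, i.e. |x| < √(1) = 1. So R = 1.
Check x = 1: the series is dominated by a constant times Σ 1/k⁴, which converges (p = 4 > 1).
When x = -1, absolute convergence follows by limit comparison with Σ 1/k⁴.

[-1, 1]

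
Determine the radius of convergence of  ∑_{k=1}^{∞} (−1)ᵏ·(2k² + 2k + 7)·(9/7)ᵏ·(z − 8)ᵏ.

R = 7/9

Apply the ratio test: |a_{k+1}| / |a_k| = [(2(k+1)² + 2(k+1) + 7)/(2k² + 2k + 7)] · 9/7, which tends to 9/7 as k → ∞.
Hence the series converges for |z − 8| < 1/(9/7) = 7/9, so the radius of convergence is 7/9.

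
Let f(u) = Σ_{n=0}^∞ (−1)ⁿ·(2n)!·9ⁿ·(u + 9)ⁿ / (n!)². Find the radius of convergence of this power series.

By the ratio test, |a_{n+1}/a_n| = (2n+1)·(2n+2)/(n+1)² · 9 → 36.
Thus R = 1/(36) = 1/36.

R = 1/36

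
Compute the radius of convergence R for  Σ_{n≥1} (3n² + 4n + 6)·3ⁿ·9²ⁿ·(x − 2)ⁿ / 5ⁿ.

By the ratio test, |a_{n+1}/a_n| = [(3(n+1)² + 4(n+1) + 6)/(3n² + 4n + 6)] · 3·81/5 → 243/5.
The series converges when 243/5 · |x − 2| < 1, giving R = 5/243.

R = 5/243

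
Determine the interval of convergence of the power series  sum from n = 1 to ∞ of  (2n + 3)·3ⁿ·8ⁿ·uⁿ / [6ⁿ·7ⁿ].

(-7/4, 7/4)

The ratio of consecutive coefficients is [(2(n+1) + 3)/(2n + 3)] · 3·8/(6·7) → 4/7.
The series converges when 4/7 · |u| < 1, giving R = 7/4.
At u = 7/4: the terms do not tend to 0, so the series diverges.
At u = -7/4: the n-th term does not approach 0; divergence by the term test.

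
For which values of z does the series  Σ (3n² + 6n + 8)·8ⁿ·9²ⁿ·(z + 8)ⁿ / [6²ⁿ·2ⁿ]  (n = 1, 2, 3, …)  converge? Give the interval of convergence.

(-73/9, -71/9)

By the ratio test, |a_{n+1}/a_n| = [(3(n+1)² + 6(n+1) + 8)/(3n² + 6n + 8)] · 8·81/(36·2) → 9.
Convergence for |z + 8| · 9 < 1, i.e. |z + 8| < 1/9. So R = 1/9.
Check z = -71/9: the terms do not tend to 0, so the series diverges.
When z = -73/9, the n-th term does not approach 0; divergence by the term test.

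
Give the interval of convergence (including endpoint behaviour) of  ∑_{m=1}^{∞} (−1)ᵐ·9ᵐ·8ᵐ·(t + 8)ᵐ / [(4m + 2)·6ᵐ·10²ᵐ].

The ratio of consecutive coefficients is [(4m + 2)/(4(m+1) + 2)] · 9·8/(6·100) → 3/25.
The series converges when 3/25 · |t + 8| < 1, giving R = 25/3.
At t = 1/3: convergence follows from the alternating series test (terms decrease monotonically to 0).
Check t = -49/3: the terms behave like c/m; limit comparison with the harmonic series gives divergence.

(-49/3, 1/3]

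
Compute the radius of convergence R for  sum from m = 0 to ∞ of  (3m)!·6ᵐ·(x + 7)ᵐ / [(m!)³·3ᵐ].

Apply the ratio test: |a_{m+1}| / |a_m| = (3m+1)·(3m+2)·(3m+3)/(m+1)³ · 6/3, which tends to 54 as m → ∞.
The series converges when 54 · |x + 7| < 1, giving R = 1/54.

R = 1/54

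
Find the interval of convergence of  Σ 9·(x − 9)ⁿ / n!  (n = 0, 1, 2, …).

Apply the ratio test: |a_{n+1}| / |a_n| = 9/9 · 1/(n+1), which tends to 0 as n → ∞.
Since the limit is 0 < 1 for every x, the series converges on all of ℝ and R = ∞.

(−∞, ∞)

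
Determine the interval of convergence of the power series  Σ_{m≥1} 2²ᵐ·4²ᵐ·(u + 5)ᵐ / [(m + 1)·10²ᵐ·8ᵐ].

Apply the ratio test: |a_{m+1}| / |a_m| = [(m + 1)/((m+1) + 1)] · 4·16/(100·8), which tends to 2/25 as m → ∞.
Convergence for |u + 5| · 2/25 < 1, i.e. |u + 5| < 25/2. So R = 25/2.
At u = 15/2: the terms behave like c/m; limit comparison with the harmonic series gives divergence.
Check u = -35/2: an alternating series whose terms decrease to 0 in absolute value, so it converges by the Leibniz criterion.

[-35/2, 15/2)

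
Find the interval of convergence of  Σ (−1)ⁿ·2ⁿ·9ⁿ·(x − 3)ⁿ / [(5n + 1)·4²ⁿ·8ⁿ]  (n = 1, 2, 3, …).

The ratio of consecutive coefficients is [(5n + 1)/(5(n+1) + 1)] · 2·9/(16·8) → 9/64.
Hence the series converges for |x − 3| < 1/(9/64) = 64/9, so the radius of convergence is 64/9.
At x = 91/9: the terms alternate in sign and decrease monotonically to 0 in absolute value (size ~ c/n), so the alternating series test gives convergence.
Check x = -37/9: the terms behave like c/n; limit comparison with the harmonic series gives divergence.

(-37/9, 91/9]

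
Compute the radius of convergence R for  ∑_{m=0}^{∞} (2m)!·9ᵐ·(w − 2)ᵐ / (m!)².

R = 1/36

The ratio of consecutive coefficients is (2m+1)·(2m+2)/(m+1)² · 9 → 36.
Hence the series converges for |w − 2| < 1/(36) = 1/36, so the radius of convergence is 1/36.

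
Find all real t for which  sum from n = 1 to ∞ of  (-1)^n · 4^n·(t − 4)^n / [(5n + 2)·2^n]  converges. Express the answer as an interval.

By the ratio test, |a_{n+1}/a_n| = [(5n + 2)/(5(n+1) + 2)] · 4/2 → 2.
Hence the series converges for |t − 4| < 1/(2) = 1/2, so the radius of convergence is 1/2.
Endpoint t = 9/2: the terms alternate in sign and decrease monotonically to 0 in absolute value (size ~ c/n), so the alternating series test gives convergence.
At t = 7/2: the terms behave like c/n; limit comparison with the harmonic series gives divergence.

(7/2, 9/2]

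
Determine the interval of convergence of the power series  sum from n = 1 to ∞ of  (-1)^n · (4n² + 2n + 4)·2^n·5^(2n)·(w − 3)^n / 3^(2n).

The ratio of consecutive coefficients is [(4(n+1)² + 2(n+1) + 4)/(4n² + 2n + 4)] · 2·25/9 → 50/9.
Convergence for |w − 3| · 50/9 < 1, i.e. |w − 3| < 9/50. So R = 9/50.
When w = 159/50, the terms have absolute value of order n², which does not tend to 0, so the series diverges by the divergence test.
When w = 141/50, the terms do not tend to 0, so the series diverges.

(141/50, 159/50)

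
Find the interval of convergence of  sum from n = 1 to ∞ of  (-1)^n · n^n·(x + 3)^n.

{-3}

By the Cauchy root test, |a_n|^(1/n) = n → ∞.
Since the n-th root of |a_n| is unbounded, the series converges only at x = -3; R = 0.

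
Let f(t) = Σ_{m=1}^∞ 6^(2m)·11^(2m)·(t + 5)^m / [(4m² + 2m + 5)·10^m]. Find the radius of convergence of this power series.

R = 5/2178

Apply the ratio test: |a_{m+1}| / |a_m| = [(4m² + 2m + 5)/(4(m+1)² + 2(m+1) + 5)] · 36·121/10, which tends to 2178/5 as m → ∞.
Thus R = 1/(2178/5) = 5/2178.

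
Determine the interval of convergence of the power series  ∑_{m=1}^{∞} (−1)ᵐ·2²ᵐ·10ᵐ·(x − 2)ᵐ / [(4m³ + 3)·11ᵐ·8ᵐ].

Apply the ratio test: |a_{m+1}| / |a_m| = [(4m³ + 3)/(4(m+1)³ + 3)] · 4·10/(11·8), which tends to 5/11 as m → ∞.
Thus R = 1/(5/11) = 11/5.
Check x = 21/5: the series is dominated by a constant times Σ 1/m³, which converges (p = 3 > 1).
Endpoint x = -1/5: absolute convergence follows by limit comparison with Σ 1/m³.

[-1/5, 21/5]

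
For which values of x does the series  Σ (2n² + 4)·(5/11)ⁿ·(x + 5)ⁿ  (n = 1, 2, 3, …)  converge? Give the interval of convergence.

(-36/5, -14/5)

Apply the ratio test: |a_{n+1}| / |a_n| = [(2(n+1)² + 4)/(2n² + 4)] · 5/11, which tends to 5/11 as n → ∞.
Thus R = 1/(5/11) = 11/5.
At x = -14/5: the terms have absolute value of order n², which does not tend to 0, so the series diverges by the divergence test.
Endpoint x = -36/5: the terms do not tend to 0, so the series diverges.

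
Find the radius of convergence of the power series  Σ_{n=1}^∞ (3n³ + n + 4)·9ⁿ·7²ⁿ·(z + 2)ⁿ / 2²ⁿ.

Apply the ratio test: |a_{n+1}| / |a_n| = [(3(n+1)³ + (n+1) + 4)/(3n³ + n + 4)] · 9·49/4, which tends to 441/4 as n → ∞.
Hence the series converges for |z + 2| < 1/(441/4) = 4/441, so the radius of convergence is 4/441.

R = 4/441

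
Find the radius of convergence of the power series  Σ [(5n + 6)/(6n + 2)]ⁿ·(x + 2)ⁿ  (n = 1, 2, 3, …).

R = 6/5

Applying the root test, |a_n|^(1/n) = (5n + 6)/(6n + 2) → 5/6.
Thus R = 1/(5/6) = 6/5.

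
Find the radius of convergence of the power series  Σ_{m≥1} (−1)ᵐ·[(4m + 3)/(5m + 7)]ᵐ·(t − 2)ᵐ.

R = 5/4

By the Cauchy root test, |a_m|^(1/m) = (4m + 3)/(5m + 7) → 4/5.
Hence the series converges for |t − 2| < 1/(4/5) = 5/4, so the radius of convergence is 5/4.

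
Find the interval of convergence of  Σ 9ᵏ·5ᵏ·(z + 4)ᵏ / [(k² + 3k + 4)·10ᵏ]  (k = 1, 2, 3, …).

[-38/9, -34/9]

Ratio test: |a_{k+1}/a_k| = [(k² + 3k + 4)/((k+1)² + 3(k+1) + 4)] · 9·5/10 → 9/2 as k → ∞.
The series converges when 9/2 · |z + 4| < 1, giving R = 2/9.
Check z = -34/9: the terms are on the order of 1/k², so the series converges absolutely by comparison with the p-series (p = 2 > 1).
At z = -38/9: the series is dominated by a constant times Σ 1/k², which converges (p = 2 > 1).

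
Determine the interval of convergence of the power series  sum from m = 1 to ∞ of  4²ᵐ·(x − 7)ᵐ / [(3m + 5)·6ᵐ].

Apply the ratio test: |a_{m+1}| / |a_m| = [(3m + 5)/(3(m+1) + 5)] · 16/6, which tends to 8/3 as m → ∞.
Hence the series converges for |x − 7| < 1/(8/3) = 3/8, so the radius of convergence is 3/8.
At x = 59/8: the terms are asymptotic to a nonzero constant times 1/m, so the series diverges by limit comparison with Σ 1/m.
Endpoint x = 53/8: convergence follows from the alternating series test (terms decrease monotonically to 0).

[53/8, 59/8)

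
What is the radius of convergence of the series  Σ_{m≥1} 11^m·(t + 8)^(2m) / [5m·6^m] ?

R = √66/11

Ratio test: |a_{m+1}/a_m| = [5m/5(m+1)] · 11/6 → 11/6 as m → ∞.
Successive powers of (t + 8) differ by 2, so the series converges when |t + 8|² · 11/6 < 1, i.e. |t + 8| < √(6/11). So R = √66/11.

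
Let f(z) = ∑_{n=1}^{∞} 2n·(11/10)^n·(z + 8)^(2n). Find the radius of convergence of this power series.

R = √110/11

By the ratio test, |a_{n+1}/a_n| = [2(n+1)/2n] · 11/10 → 11/10.
Since the exponent of (z + 8) increases by 2 each term, convergence requires |z + 8|² < 10/11, hence R = √110/11.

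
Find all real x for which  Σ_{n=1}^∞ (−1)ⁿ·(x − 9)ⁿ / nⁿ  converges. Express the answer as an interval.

Root test: |a_n|^(1/n) = 1/n → 0.
The limit is 0 for every x, so R = ∞.

(−∞, ∞)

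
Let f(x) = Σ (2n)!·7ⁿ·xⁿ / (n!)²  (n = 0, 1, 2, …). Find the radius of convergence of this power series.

By the ratio test, |a_{n+1}/a_n| = (2n+1)·(2n+2)/(n+1)² · 7 → 28.
The series converges when 28 · |x| < 1, giving R = 1/28.

R = 1/28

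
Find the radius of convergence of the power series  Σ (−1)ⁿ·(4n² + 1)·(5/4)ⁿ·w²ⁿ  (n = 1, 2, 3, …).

R = 2√5/5

The ratio of consecutive coefficients is [(4(n+1)² + 1)/(4n² + 1)] · 5/4 → 5/4.
Writing y = w², the series in y has radius 4/5, so |w| < √(4/5) and R = 2√5/5.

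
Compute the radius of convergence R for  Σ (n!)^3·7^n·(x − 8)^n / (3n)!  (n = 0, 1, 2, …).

The ratio of consecutive coefficients is (n+1)³/[(3n+1)·(3n+2)·(3n+3)] · 7 → 7/27.
Hence the series converges for |x − 8| < 1/(7/27) = 27/7, so the radius of convergence is 27/7.

R = 27/7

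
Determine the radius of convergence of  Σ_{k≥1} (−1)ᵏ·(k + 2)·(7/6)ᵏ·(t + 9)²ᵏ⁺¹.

R = √42/7

Apply the ratio test: |a_{k+1}| / |a_k| = [((k+1) + 2)/(k + 2)] · 7/6, which tends to 7/6 as k → ∞.
Since the exponent of (t + 9) increases by 2 each term, convergence requires |t + 9|² < 6/7, hence R = √42/7.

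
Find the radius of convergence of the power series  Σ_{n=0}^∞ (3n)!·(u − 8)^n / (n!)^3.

By the ratio test, |a_{n+1}/a_n| = (3n+1)·(3n+2)·(3n+3)/(n+1)³ → 27.
The series converges when 27 · |u − 8| < 1, giving R = 1/27.

R = 1/27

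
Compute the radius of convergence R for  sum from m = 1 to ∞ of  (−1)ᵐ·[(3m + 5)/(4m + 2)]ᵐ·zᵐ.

Root test: |a_m|^(1/m) = (3m + 5)/(4m + 2) → 3/4.
The series converges when 3/4 · |z| < 1, giving R = 4/3.

R = 4/3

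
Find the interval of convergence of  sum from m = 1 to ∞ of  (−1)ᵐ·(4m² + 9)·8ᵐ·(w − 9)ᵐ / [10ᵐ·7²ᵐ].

(-209/4, 281/4)

Apply the ratio test: |a_{m+1}| / |a_m| = [(4(m+1)² + 9)/(4m² + 9)] · 8/(10·49), which tends to 4/245 as m → ∞.
Hence the series converges for |w − 9| < 1/(4/245) = 245/4, so the radius of convergence is 245/4.
When w = 281/4, the terms do not tend to 0, so the series diverges.
Endpoint w = -209/4: the m-th term does not approach 0; divergence by the term test.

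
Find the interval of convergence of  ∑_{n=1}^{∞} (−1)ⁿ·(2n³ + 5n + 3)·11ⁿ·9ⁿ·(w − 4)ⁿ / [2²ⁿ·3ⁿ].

By the ratio test, |a_{n+1}/a_n| = [(2(n+1)³ + 5(n+1) + 3)/(2n³ + 5n + 3)] · 11·9/(4·3) → 33/4.
The series converges when 33/4 · |w − 4| < 1, giving R = 4/33.
Check w = 136/33: the n-th term does not approach 0; divergence by the term test.
When w = 128/33, the terms have absolute value of order n³, which does not tend to 0, so the series diverges by the divergence test.

(128/33, 136/33)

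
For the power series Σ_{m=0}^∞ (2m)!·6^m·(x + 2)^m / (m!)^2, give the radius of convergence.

R = 1/24

Apply the ratio test: |a_{m+1}| / |a_m| = (2m+1)·(2m+2)/(m+1)² · 6, which tends to 24 as m → ∞.
The series converges when 24 · |x + 2| < 1, giving R = 1/24.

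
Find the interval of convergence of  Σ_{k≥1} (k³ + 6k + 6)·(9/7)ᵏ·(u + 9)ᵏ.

(-88/9, -74/9)

The ratio of consecutive coefficients is [((k+1)³ + 6(k+1) + 6)/(k³ + 6k + 6)] · 9/7 → 9/7.
Hence the series converges for |u + 9| < 1/(9/7) = 7/9, so the radius of convergence is 7/9.
Endpoint u = -74/9: the terms have absolute value of order k³, which does not tend to 0, so the series diverges by the divergence test.
Endpoint u = -88/9: the terms have absolute value of order k³, which does not tend to 0, so the series diverges by the divergence test.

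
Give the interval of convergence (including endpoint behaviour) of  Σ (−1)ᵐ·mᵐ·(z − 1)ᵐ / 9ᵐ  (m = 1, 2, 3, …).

{1}

By the Cauchy root test, |a_m|^(1/m) = m/9 → ∞.
The root grows without bound, so R = 0 (convergence only at z = 1).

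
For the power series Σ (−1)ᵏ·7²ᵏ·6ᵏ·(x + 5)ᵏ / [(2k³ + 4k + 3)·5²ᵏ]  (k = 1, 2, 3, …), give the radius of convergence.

Apply the ratio test: |a_{k+1}| / |a_k| = [(2k³ + 4k + 3)/(2(k+1)³ + 4(k+1) + 3)] · 49·6/25, which tends to 294/25 as k → ∞.
The series converges when 294/25 · |x + 5| < 1, giving R = 25/294.

R = 25/294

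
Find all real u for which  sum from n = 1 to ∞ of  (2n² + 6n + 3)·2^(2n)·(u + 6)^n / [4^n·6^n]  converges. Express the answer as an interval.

By the ratio test, |a_{n+1}/a_n| = [(2(n+1)² + 6(n+1) + 3)/(2n² + 6n + 3)] · 4/(4·6) → 1/6.
Thus R = 1/(1/6) = 6.
At u = 0: the terms have absolute value of order n², which does not tend to 0, so the series diverges by the divergence test.
When u = -12, the n-th term does not approach 0; divergence by the term test.

(-12, 0)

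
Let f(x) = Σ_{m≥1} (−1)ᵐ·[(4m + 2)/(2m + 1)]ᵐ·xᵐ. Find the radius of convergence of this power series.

R = 1/2

Root test: |a_m|^(1/m) = (4m + 2)/(2m + 1) → 2.
Convergence for |x| · 2 < 1, i.e. |x| < 1/2. So R = 1/2.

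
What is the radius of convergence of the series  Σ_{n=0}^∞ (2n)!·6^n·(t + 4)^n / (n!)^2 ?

R = 1/24

By the ratio test, |a_{n+1}/a_n| = (2n+1)·(2n+2)/(n+1)² · 6 → 24.
Hence the series converges for |t + 4| < 1/(24) = 1/24, so the radius of convergence is 1/24.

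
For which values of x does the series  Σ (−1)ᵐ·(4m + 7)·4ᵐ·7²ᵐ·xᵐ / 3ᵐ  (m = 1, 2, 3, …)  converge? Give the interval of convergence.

(-3/196, 3/196)

Apply the ratio test: |a_{m+1}| / |a_m| = [(4(m+1) + 7)/(4m + 7)] · 4·49/3, which tends to 196/3 as m → ∞.
Thus R = 1/(196/3) = 3/196.
At x = 3/196: the m-th term does not approach 0; divergence by the term test.
Endpoint x = -3/196: the m-th term does not approach 0; divergence by the term test.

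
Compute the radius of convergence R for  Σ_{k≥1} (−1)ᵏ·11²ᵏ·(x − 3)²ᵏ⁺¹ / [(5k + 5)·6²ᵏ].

By the ratio test, |a_{k+1}/a_k| = [(5k + 5)/(5(k+1) + 5)] · 121/36 → 121/36.
Since the exponent of (x − 3) increases by 2 each term, convergence requires |x − 3|² < 36/121, hence R = 6/11.

R = 6/11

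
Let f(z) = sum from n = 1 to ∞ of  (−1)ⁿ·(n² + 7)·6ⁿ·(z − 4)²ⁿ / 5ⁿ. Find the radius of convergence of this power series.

R = √30/6

By the ratio test, |a_{n+1}/a_n| = [((n+1)² + 7)/(n² + 7)] · 6/5 → 6/5.
Writing y = (z − 4)², the series in y has radius 5/6, so |z − 4| < √(5/6) and R = √30/6.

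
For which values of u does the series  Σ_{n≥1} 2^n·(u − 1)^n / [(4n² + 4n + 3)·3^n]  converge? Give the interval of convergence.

[-1/2, 5/2]

By the ratio test, |a_{n+1}/a_n| = [(4n² + 4n + 3)/(4(n+1)² + 4(n+1) + 3)] · 2/3 → 2/3.
Convergence for |u − 1| · 2/3 < 1, i.e. |u − 1| < 3/2. So R = 3/2.
Endpoint u = 5/2: the series is dominated by a constant times Σ 1/n², which converges (p = 2 > 1).
Endpoint u = -1/2: absolute convergence follows by limit comparison with Σ 1/n².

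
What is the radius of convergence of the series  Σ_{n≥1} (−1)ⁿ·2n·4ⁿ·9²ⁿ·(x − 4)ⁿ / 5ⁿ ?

R = 5/324

The ratio of consecutive coefficients is [2(n+1)/2n] · 4·81/5 → 324/5.
The series converges when 324/5 · |x − 4| < 1, giving R = 5/324.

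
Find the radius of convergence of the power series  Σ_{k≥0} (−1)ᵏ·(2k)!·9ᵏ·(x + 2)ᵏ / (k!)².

R = 1/36

By the ratio test, |a_{k+1}/a_k| = (2k+1)·(2k+2)/(k+1)² · 9 → 36.
Thus R = 1/(36) = 1/36.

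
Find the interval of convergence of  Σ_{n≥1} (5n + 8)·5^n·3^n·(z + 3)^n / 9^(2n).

(-42/5, 12/5)

The ratio of consecutive coefficients is [(5(n+1) + 8)/(5n + 8)] · 5·3/81 → 5/27.
Thus R = 1/(5/27) = 27/5.
Endpoint z = 12/5: the n-th term does not approach 0; divergence by the term test.
When z = -42/5, the terms do not tend to 0, so the series diverges.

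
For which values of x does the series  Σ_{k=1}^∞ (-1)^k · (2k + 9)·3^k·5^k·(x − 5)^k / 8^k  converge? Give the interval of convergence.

(67/15, 83/15)

The ratio of consecutive coefficients is [(2(k+1) + 9)/(2k + 9)] · 3·5/8 → 15/8.
The series converges when 15/8 · |x − 5| < 1, giving R = 8/15.
Check x = 83/15: the terms do not tend to 0, so the series diverges.
When x = 67/15, the terms have absolute value of order k, which does not tend to 0, so the series diverges by the divergence test.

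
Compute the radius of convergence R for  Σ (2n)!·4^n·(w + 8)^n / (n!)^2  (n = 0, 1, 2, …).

Apply the ratio test: |a_{n+1}| / |a_n| = (2n+1)·(2n+2)/(n+1)² · 4, which tends to 16 as n → ∞.
Hence the series converges for |w + 8| < 1/(16) = 1/16, so the radius of convergence is 1/16.

R = 1/16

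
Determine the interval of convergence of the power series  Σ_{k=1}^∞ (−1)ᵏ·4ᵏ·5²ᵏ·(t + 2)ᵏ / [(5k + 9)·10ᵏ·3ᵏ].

Ratio test: |a_{k+1}/a_k| = [(5k + 9)/(5(k+1) + 9)] · 4·25/(10·3) → 10/3 as k → ∞.
Hence the series converges for |t + 2| < 1/(10/3) = 3/10, so the radius of convergence is 3/10.
When t = -17/10, convergence follows from the alternating series test (terms decrease monotonically to 0).
When t = -23/10, the terms are asymptotic to a nonzero constant times 1/k, so the series diverges by limit comparison with Σ 1/k.

(-23/10, -17/10]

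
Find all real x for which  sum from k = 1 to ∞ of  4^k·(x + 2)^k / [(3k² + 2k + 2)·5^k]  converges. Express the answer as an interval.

The ratio of consecutive coefficients is [(3k² + 2k + 2)/(3(k+1)² + 2(k+1) + 2)] · 4/5 → 4/5.
The series converges when 4/5 · |x + 2| < 1, giving R = 5/4.
When x = -3/4, the series is dominated by a constant times Σ 1/k², which converges (p = 2 > 1).
At x = -13/4: the terms are on the order of 1/k², so the series converges absolutely by comparison with the p-series (p = 2 > 1).

[-13/4, -3/4]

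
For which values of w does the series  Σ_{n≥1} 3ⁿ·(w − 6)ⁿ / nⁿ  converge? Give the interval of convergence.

By the Cauchy root test, |a_n|^(1/n) = 3/n → 0.
The limit is 0 for every w, so R = ∞.

(−∞, ∞)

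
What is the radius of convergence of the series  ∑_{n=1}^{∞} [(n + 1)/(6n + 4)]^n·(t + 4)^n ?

R = 6

By the Cauchy root test, |a_n|^(1/n) = (n + 1)/(6n + 4) → 1/6.
Hence the series converges for |t + 4| < 1/(1/6) = 6, so the radius of convergence is 6.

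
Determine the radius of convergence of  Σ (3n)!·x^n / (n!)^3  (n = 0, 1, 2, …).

Ratio test: |a_{n+1}/a_n| = (3n+1)·(3n+2)·(3n+3)/(n+1)³ → 27 as n → ∞.
Thus R = 1/(27) = 1/27.

R = 1/27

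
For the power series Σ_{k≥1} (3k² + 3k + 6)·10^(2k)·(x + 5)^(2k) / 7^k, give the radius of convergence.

R = √7/10

Apply the ratio test: |a_{k+1}| / |a_k| = [(3(k+1)² + 3(k+1) + 6)/(3k² + 3k + 6)] · 100/7, which tends to 100/7 as k → ∞.
Writing y = (x + 5)², the series in y has radius 7/100, so |x + 5| < √(7/100) and R = √7/10.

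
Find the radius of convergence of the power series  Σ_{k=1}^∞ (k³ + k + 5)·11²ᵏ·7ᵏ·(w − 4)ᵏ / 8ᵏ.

Apply the ratio test: |a_{k+1}| / |a_k| = [((k+1)³ + (k+1) + 5)/(k³ + k + 5)] · 121·7/8, which tends to 847/8 as k → ∞.
The series converges when 847/8 · |w − 4| < 1, giving R = 8/847.

R = 8/847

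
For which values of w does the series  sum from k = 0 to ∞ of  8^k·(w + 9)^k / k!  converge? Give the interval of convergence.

The ratio of consecutive coefficients is 8 · 1/(k+1) → 0.
The limit is 0, so the series converges for all w; R = ∞.

(−∞, ∞)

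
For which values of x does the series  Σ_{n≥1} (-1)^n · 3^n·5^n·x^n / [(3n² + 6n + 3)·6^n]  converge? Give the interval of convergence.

By the ratio test, |a_{n+1}/a_n| = [(3n² + 6n + 3)/(3(n+1)² + 6(n+1) + 3)] · 3·5/6 → 5/2.
The series converges when 5/2 · |x| < 1, giving R = 2/5.
When x = 2/5, absolute convergence follows by limit comparison with Σ 1/n².
Endpoint x = -2/5: the series is dominated by a constant times Σ 1/n², which converges (p = 2 > 1).

[-2/5, 2/5]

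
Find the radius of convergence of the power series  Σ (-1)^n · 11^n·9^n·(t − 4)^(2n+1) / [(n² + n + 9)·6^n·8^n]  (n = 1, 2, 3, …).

By the ratio test, |a_{n+1}/a_n| = [(n² + n + 9)/((n+1)² + (n+1) + 9)] · 11·9/(6·8) → 33/16.
Successive powers of (t − 4) differ by 2, so the series converges when |t − 4|² · 33/16 < 1, i.e. |t − 4| < √(16/33). So R = 4√33/33.

R = 4√33/33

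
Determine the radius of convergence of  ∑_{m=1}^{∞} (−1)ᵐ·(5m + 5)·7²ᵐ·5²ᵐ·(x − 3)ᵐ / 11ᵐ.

R = 11/1225

Ratio test: |a_{m+1}/a_m| = [(5(m+1) + 5)/(5m + 5)] · 49·25/11 → 1225/11 as m → ∞.
Hence the series converges for |x − 3| < 1/(1225/11) = 11/1225, so the radius of convergence is 11/1225.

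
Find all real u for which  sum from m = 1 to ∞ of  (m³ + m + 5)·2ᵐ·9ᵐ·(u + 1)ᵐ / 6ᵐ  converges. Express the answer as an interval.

(-4/3, -2/3)

The ratio of consecutive coefficients is [((m+1)³ + (m+1) + 5)/(m³ + m + 5)] · 2·9/6 → 3.
Hence the series converges for |u + 1| < 1/(3) = 1/3, so the radius of convergence is 1/3.
When u = -2/3, the terms do not tend to 0, so the series diverges.
Check u = -4/3: the terms have absolute value of order m³, which does not tend to 0, so the series diverges by the divergence test.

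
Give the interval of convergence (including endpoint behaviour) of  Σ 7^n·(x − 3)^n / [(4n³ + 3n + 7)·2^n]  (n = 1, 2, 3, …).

The ratio of consecutive coefficients is [(4n³ + 3n + 7)/(4(n+1)³ + 3(n+1) + 7)] · 7/2 → 7/2.
Convergence for |x − 3| · 7/2 < 1, i.e. |x − 3| < 2/7. So R = 2/7.
When x = 23/7, the terms are on the order of 1/n³, so the series converges absolutely by comparison with the p-series (p = 3 > 1).
Check x = 19/7: the series is dominated by a constant times Σ 1/n³, which converges (p = 3 > 1).

[19/7, 23/7]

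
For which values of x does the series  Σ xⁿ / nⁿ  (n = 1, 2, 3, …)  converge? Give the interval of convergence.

(−∞, ∞)

By the Cauchy root test, |a_n|^(1/n) = 1/n → 0.
Since the n-th root of |a_n| tends to 0, the series converges for all real x; R = ∞.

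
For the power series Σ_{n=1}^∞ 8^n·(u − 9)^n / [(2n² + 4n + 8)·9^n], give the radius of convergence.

R = 9/8

The ratio of consecutive coefficients is [(2n² + 4n + 8)/(2(n+1)² + 4(n+1) + 8)] · 8/9 → 8/9.
Hence the series converges for |u − 9| < 1/(8/9) = 9/8, so the radius of convergence is 9/8.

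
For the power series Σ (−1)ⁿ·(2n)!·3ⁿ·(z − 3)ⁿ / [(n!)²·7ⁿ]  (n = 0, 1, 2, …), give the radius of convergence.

R = 7/12

By the ratio test, |a_{n+1}/a_n| = (2n+1)·(2n+2)/(n+1)² · 3/7 → 12/7.
The series converges when 12/7 · |z − 3| < 1, giving R = 7/12.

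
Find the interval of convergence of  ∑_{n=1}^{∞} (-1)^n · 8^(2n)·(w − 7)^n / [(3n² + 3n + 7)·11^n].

[437/64, 459/64]

By the ratio test, |a_{n+1}/a_n| = [(3n² + 3n + 7)/(3(n+1)² + 3(n+1) + 7)] · 64/11 → 64/11.
The series converges when 64/11 · |w − 7| < 1, giving R = 11/64.
Check w = 459/64: absolute convergence follows by limit comparison with Σ 1/n².
At w = 437/64: absolute convergence follows by limit comparison with Σ 1/n².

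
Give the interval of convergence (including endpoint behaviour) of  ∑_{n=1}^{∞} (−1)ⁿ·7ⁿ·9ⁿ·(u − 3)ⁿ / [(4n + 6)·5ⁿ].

Apply the ratio test: |a_{n+1}| / |a_n| = [(4n + 6)/(4(n+1) + 6)] · 7·9/5, which tends to 63/5 as n → ∞.
The series converges when 63/5 · |u − 3| < 1, giving R = 5/63.
When u = 194/63, convergence follows from the alternating series test (terms decrease monotonically to 0).
When u = 184/63, the terms behave like c/n; limit comparison with the harmonic series gives divergence.

(184/63, 194/63]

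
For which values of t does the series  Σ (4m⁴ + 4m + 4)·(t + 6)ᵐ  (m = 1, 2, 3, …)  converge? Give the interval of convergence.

(-7, -5)

By the ratio test, |a_{m+1}/a_m| = (4(m+1)⁴ + 4(m+1) + 4)/(4m⁴ + 4m + 4) → 1.
So the series converges when |t + 6| < 1 and diverges when |t + 6| > 1; R = 1.
At t = -5: the terms do not tend to 0, so the series diverges.
Endpoint t = -7: the terms have absolute value of order m⁴, which does not tend to 0, so the series diverges by the divergence test.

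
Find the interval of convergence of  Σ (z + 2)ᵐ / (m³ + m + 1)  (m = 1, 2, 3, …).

Apply the ratio test: |a_{m+1}| / |a_m| = (m³ + m + 1)/((m+1)³ + (m+1) + 1), which tends to 1 as m → ∞.
Hence R = 1.
Endpoint z = -1: absolute convergence follows by limit comparison with Σ 1/m³.
When z = -3, absolute convergence follows by limit comparison with Σ 1/m³.

[-3, -1]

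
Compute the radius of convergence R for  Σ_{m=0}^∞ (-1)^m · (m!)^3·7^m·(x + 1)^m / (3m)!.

The ratio of consecutive coefficients is (m+1)³/[(3m+1)·(3m+2)·(3m+3)] · 7 → 7/27.
Hence the series converges for |x + 1| < 1/(7/27) = 27/7, so the radius of convergence is 27/7.

R = 27/7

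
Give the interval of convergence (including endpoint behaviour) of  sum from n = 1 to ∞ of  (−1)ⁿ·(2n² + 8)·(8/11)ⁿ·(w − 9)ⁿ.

(61/8, 83/8)

By the ratio test, |a_{n+1}/a_n| = [(2(n+1)² + 8)/(2n² + 8)] · 8/11 → 8/11.
Hence the series converges for |w − 9| < 1/(8/11) = 11/8, so the radius of convergence is 11/8.
Endpoint w = 83/8: the terms have absolute value of order n², which does not tend to 0, so the series diverges by the divergence test.
At w = 61/8: the n-th term does not approach 0; divergence by the term test.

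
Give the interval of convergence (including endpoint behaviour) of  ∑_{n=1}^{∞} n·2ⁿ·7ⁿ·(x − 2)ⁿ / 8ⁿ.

(10/7, 18/7)

The ratio of consecutive coefficients is [(n+1)/n] · 2·7/8 → 7/4.
Thus R = 1/(7/4) = 4/7.
Endpoint x = 18/7: the terms do not tend to 0, so the series diverges.
At x = 10/7: the terms do not tend to 0, so the series diverges.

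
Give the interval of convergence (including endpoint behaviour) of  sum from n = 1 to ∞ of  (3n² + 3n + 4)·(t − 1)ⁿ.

Ratio test: |a_{n+1}/a_n| = (3(n+1)² + 3(n+1) + 4)/(3n² + 3n + 4) → 1 as n → ∞.
Convergence for |t − 1| < 1, so R = 1.
At t = 2: the n-th term does not approach 0; divergence by the term test.
At t = 0: the terms do not tend to 0, so the series diverges.

(0, 2)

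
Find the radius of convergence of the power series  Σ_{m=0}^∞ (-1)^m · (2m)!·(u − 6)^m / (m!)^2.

Ratio test: |a_{m+1}/a_m| = (2m+1)·(2m+2)/(m+1)² → 4 as m → ∞.
Hence the series converges for |u − 6| < 1/(4) = 1/4, so the radius of convergence is 1/4.

R = 1/4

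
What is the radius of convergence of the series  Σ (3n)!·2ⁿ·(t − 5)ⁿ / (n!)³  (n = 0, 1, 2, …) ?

R = 1/54

The ratio of consecutive coefficients is (3n+1)·(3n+2)·(3n+3)/(n+1)³ · 2 → 54.
Thus R = 1/(54) = 1/54.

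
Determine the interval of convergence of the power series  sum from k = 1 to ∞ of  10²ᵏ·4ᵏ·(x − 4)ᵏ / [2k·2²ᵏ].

Apply the ratio test: |a_{k+1}| / |a_k| = [2k/2(k+1)] · 100·4/4, which tends to 100 as k → ∞.
Thus R = 1/(100) = 1/100.
At x = 401/100: the terms are asymptotic to a nonzero constant times 1/k, so the series diverges by limit comparison with Σ 1/k.
When x = 399/100, convergence follows from the alternating series test (terms decrease monotonically to 0).

[399/100, 401/100)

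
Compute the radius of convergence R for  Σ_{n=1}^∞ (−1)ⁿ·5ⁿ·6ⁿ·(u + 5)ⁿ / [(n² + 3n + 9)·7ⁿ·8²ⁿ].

R = 224/15

The ratio of consecutive coefficients is [(n² + 3n + 9)/((n+1)² + 3(n+1) + 9)] · 5·6/(7·64) → 15/224.
Hence the series converges for |u + 5| < 1/(15/224) = 224/15, so the radius of convergence is 224/15.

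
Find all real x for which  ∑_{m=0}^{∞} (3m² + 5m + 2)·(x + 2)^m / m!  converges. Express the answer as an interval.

Ratio test: |a_{m+1}/a_m| = (3(m+1)² + 5(m+1) + 2)/(3m² + 5m + 2) · 1/(m+1) → 0 as m → ∞.
The ratio tends to 0 regardless of x, hence R = ∞.

(−∞, ∞)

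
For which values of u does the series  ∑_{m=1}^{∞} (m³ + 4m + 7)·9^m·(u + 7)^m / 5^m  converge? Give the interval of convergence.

Ratio test: |a_{m+1}/a_m| = [((m+1)³ + 4(m+1) + 7)/(m³ + 4m + 7)] · 9/5 → 9/5 as m → ∞.
Hence the series converges for |u + 7| < 1/(9/5) = 5/9, so the radius of convergence is 5/9.
At u = -58/9: the m-th term does not approach 0; divergence by the term test.
At u = -68/9: the terms have absolute value of order m³, which does not tend to 0, so the series diverges by the divergence test.

(-68/9, -58/9)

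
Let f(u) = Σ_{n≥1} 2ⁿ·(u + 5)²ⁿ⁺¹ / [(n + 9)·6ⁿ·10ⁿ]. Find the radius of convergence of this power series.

R = √30

By the ratio test, |a_{n+1}/a_n| = [(n + 9)/((n+1) + 9)] · 2/(6·10) → 1/30.
Since the exponent of (u + 5) increases by 2 each term, convergence requires |u + 5|² < 30, hence R = √30.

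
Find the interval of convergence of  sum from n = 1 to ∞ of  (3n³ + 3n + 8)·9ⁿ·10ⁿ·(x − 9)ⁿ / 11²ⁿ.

(689/90, 931/90)

Ratio test: |a_{n+1}/a_n| = [(3(n+1)³ + 3(n+1) + 8)/(3n³ + 3n + 8)] · 9·10/121 → 90/121 as n → ∞.
Hence the series converges for |x − 9| < 1/(90/121) = 121/90, so the radius of convergence is 121/90.
At x = 931/90: the n-th term does not approach 0; divergence by the term test.
When x = 689/90, the terms have absolute value of order n³, which does not tend to 0, so the series diverges by the divergence test.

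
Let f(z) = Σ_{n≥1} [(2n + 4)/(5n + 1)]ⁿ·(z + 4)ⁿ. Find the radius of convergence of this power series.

Root test: |a_n|^(1/n) = (2n + 4)/(5n + 1) → 2/5.
The series converges when 2/5 · |z + 4| < 1, giving R = 5/2.

R = 5/2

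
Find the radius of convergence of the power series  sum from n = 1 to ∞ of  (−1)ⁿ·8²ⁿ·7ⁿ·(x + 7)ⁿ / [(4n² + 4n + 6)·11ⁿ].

The ratio of consecutive coefficients is [(4n² + 4n + 6)/(4(n+1)² + 4(n+1) + 6)] · 64·7/11 → 448/11.
The series converges when 448/11 · |x + 7| < 1, giving R = 11/448.

R = 11/448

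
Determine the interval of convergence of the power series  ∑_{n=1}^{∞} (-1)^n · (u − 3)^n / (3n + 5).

(2, 4]

Ratio test: |a_{n+1}/a_n| = (3n + 5)/(3(n+1) + 5) → 1 as n → ∞.
Convergence for |u − 3| < 1, so R = 1.
Endpoint u = 4: convergence follows from the alternating series test (terms decrease monotonically to 0).
Check u = 2: comparison with the harmonic series Σ 1/n shows the series diverges.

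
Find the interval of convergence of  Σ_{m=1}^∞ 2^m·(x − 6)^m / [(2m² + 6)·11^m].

Apply the ratio test: |a_{m+1}| / |a_m| = [(2m² + 6)/(2(m+1)² + 6)] · 2/11, which tends to 2/11 as m → ∞.
Hence the series converges for |x − 6| < 1/(2/11) = 11/2, so the radius of convergence is 11/2.
Check x = 23/2: the series is dominated by a constant times Σ 1/m², which converges (p = 2 > 1).
At x = 1/2: the terms are on the order of 1/m², so the series converges absolutely by comparison with the p-series (p = 2 > 1).

[1/2, 23/2]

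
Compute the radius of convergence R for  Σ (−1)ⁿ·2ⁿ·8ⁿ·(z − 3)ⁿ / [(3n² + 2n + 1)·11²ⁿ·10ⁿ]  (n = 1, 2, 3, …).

R = 605/8

Apply the ratio test: |a_{n+1}| / |a_n| = [(3n² + 2n + 1)/(3(n+1)² + 2(n+1) + 1)] · 2·8/(121·10), which tends to 8/605 as n → ∞.
Hence the series converges for |z − 3| < 1/(8/605) = 605/8, so the radius of convergence is 605/8.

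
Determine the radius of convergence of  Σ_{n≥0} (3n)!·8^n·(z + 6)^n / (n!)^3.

R = 1/216

Ratio test: |a_{n+1}/a_n| = (3n+1)·(3n+2)·(3n+3)/(n+1)³ · 8 → 216 as n → ∞.
Thus R = 1/(216) = 1/216.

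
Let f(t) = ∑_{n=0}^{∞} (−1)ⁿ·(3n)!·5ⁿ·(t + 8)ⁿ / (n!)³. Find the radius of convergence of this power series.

Ratio test: |a_{n+1}/a_n| = (3n+1)·(3n+2)·(3n+3)/(n+1)³ · 5 → 135 as n → ∞.
Convergence for |t + 8| · 135 < 1, i.e. |t + 8| < 1/135. So R = 1/135.

R = 1/135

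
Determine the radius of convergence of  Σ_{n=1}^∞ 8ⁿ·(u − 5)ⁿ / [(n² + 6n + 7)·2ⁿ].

Ratio test: |a_{n+1}/a_n| = [(n² + 6n + 7)/((n+1)² + 6(n+1) + 7)] · 8/2 → 4 as n → ∞.
The series converges when 4 · |u − 5| < 1, giving R = 1/4.

R = 1/4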